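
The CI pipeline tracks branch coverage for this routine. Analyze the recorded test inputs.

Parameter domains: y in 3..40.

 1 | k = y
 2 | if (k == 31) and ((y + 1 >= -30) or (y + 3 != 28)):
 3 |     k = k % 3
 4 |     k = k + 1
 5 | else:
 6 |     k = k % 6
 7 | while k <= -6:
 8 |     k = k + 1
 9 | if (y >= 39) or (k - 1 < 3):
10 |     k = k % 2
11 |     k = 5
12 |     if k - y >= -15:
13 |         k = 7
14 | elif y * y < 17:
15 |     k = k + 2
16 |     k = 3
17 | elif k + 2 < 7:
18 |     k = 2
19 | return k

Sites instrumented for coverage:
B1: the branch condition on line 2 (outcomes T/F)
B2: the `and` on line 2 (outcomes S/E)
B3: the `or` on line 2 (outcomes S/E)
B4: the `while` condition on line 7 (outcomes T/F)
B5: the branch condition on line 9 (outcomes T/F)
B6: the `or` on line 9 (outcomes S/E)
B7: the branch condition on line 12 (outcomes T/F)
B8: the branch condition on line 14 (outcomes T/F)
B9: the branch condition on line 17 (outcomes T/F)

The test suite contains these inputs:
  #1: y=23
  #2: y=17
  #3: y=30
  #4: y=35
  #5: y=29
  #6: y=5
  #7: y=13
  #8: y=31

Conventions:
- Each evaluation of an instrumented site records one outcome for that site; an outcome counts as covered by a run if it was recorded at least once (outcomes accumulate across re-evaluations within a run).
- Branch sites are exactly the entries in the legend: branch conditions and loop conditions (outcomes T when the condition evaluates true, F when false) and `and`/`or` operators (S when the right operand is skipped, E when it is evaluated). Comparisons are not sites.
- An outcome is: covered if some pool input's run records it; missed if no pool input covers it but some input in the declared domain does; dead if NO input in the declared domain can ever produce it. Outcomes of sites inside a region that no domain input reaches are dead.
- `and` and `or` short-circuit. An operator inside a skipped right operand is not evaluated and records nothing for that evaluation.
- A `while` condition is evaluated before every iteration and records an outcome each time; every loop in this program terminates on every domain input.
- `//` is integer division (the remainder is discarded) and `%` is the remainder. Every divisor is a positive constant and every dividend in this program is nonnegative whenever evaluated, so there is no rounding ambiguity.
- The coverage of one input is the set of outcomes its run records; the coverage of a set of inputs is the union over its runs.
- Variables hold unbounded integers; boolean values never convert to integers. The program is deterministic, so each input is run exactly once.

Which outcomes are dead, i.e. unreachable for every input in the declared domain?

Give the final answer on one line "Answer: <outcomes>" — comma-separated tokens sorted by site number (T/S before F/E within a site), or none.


checking every outcome against all 38 domain inputs:
  B3=E: zero occurrences over every domain input -> dead
  B4=T: zero occurrences over every domain input -> dead
  reachable outcomes have witnesses, e.g. B1=T (e.g. y=31), B1=F (e.g. y=3), B2=S (e.g. y=3), B2=E (e.g. y=31)
Answer: B3=E, B4=T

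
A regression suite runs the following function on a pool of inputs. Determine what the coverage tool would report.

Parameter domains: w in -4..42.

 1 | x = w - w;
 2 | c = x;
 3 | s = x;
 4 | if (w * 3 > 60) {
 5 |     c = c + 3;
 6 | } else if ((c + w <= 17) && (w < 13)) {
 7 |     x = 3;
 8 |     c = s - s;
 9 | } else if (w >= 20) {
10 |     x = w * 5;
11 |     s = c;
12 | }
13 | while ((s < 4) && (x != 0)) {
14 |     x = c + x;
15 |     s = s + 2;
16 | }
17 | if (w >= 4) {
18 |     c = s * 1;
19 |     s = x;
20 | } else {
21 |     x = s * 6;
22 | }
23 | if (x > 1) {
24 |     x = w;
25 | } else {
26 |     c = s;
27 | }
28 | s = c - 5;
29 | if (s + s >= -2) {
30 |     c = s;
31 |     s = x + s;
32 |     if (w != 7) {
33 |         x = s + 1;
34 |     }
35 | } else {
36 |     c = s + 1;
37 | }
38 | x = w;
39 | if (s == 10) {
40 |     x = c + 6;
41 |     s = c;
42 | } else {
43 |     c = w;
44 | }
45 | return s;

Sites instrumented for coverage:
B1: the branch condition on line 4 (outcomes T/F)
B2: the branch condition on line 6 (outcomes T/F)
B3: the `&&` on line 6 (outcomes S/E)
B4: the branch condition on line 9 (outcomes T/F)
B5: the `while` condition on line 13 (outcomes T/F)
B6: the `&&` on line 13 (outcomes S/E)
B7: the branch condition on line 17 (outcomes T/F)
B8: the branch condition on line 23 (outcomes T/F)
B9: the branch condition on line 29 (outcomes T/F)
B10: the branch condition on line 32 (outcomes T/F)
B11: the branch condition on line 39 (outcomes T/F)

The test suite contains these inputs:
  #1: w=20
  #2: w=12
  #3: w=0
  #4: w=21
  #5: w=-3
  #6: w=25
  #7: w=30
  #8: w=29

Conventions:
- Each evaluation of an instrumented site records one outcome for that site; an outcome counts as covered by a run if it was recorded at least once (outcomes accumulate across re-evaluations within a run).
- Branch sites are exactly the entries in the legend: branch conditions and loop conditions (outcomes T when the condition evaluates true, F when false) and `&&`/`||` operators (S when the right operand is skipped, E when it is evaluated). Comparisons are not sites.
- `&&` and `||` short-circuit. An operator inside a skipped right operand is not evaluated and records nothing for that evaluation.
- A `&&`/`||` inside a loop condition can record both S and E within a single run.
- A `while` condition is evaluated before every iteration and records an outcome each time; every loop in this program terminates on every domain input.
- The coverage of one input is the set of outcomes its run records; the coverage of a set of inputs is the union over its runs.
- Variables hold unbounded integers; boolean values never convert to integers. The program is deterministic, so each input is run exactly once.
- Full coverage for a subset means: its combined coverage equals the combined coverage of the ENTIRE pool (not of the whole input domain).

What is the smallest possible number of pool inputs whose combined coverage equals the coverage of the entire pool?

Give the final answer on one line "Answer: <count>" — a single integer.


run #1 (w=20) runs B1->F, B3->S, B2->F, B4->T, B6->E, B5->T, B6->E, B5->T, B6->S, B5->F, B7->T, B8->T, B9->T, B10->T, ...; records B1=F, B2=F, B3=S, B4=T, B5=T, B5=F, B6=S, B6=E, B7=T, B8=T, B9=T, B10=T, B11=F
run #2 (w=12) runs B1->F, B3->E, B2->T, B6->E, B5->T, B6->E, B5->T, B6->S, B5->F, B7->T, B8->T, B9->T, B10->T, B11->F; records B1=F, B2=T, B3=E, B5=T, B5=F, B6=S, B6=E, B7=T, B8=T, B9=T, B10=T, B11=F
run #3 (w=0) runs B1->F, B3->E, B2->T, B6->E, B5->T, B6->E, B5->T, B6->S, B5->F, B7->F, B8->T, B9->F, B11->F; records B1=F, B2=T, B3=E, B5=T, B5=F, B6=S, B6=E, B7=F, B8=T, B9=F, B11=F
run #4 (w=21) runs B1->T, B6->E, B5->F, B7->T, B8->F, B9->F, B11->F; records B1=T, B5=F, B6=E, B7=T, B8=F, B9=F, B11=F
run #5 (w=-3) runs B1->F, B3->E, B2->T, B6->E, B5->T, B6->E, B5->T, B6->S, B5->F, B7->F, B8->T, B9->F, B11->F; records B1=F, B2=T, B3=E, B5=T, B5=F, B6=S, B6=E, B7=F, B8=T, B9=F, B11=F
run #6 (w=25) runs B1->T, B6->E, B5->F, B7->T, B8->F, B9->F, B11->F; records B1=T, B5=F, B6=E, B7=T, B8=F, B9=F, B11=F
run #7 (w=30) runs B1->T, B6->E, B5->F, B7->T, B8->F, B9->F, B11->F; records B1=T, B5=F, B6=E, B7=T, B8=F, B9=F, B11=F
run #8 (w=29) runs B1->T, B6->E, B5->F, B7->T, B8->F, B9->F, B11->F; records B1=T, B5=F, B6=E, B7=T, B8=F, B9=F, B11=F
the full pool covers 19 outcomes: B1=T, B1=F, B2=T, B2=F, B3=S, B3=E, B4=T, B5=T, B5=F, B6=S, B6=E, B7=T, B7=F, B8=T, B8=F, B9=T, B9=F, B10=T, B11=F
size 1 is not enough: best union over all size-1 subsets is 13/19
size 2 is not enough: best union over all size-2 subsets is 17/19
inputs {1, 3, 4} (size 3) cover everything; no size-3 subset with a lexicographically smaller index list covers all 19
Answer: 3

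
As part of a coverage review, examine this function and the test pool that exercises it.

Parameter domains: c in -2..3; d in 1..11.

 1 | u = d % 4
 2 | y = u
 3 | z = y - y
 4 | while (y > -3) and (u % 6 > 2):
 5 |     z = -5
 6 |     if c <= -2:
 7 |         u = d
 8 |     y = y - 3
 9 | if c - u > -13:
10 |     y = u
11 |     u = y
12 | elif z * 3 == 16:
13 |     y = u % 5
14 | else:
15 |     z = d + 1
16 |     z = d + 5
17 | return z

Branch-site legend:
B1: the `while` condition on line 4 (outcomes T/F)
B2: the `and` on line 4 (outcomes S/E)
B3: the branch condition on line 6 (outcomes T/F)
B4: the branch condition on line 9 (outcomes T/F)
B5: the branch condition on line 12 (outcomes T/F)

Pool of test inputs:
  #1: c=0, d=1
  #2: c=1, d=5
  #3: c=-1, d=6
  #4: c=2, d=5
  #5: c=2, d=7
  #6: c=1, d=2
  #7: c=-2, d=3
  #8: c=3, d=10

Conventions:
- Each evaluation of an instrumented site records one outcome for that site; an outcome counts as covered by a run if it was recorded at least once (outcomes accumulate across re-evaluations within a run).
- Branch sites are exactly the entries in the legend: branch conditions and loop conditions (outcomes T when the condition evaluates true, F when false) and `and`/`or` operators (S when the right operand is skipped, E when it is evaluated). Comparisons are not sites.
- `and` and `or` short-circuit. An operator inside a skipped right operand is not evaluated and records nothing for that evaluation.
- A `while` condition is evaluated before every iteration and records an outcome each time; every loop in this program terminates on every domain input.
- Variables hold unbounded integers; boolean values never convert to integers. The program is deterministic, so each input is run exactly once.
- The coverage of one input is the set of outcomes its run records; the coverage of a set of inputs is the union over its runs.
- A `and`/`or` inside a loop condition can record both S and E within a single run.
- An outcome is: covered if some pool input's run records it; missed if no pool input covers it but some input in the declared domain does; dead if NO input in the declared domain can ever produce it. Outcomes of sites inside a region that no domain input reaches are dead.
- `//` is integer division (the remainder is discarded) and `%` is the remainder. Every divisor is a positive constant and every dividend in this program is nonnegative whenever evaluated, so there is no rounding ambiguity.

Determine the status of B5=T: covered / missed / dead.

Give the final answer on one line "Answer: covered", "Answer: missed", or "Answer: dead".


no pool input records B5=T
checking all 66 inputs in the declared domain: B5=T is never recorded -> dead
Answer: dead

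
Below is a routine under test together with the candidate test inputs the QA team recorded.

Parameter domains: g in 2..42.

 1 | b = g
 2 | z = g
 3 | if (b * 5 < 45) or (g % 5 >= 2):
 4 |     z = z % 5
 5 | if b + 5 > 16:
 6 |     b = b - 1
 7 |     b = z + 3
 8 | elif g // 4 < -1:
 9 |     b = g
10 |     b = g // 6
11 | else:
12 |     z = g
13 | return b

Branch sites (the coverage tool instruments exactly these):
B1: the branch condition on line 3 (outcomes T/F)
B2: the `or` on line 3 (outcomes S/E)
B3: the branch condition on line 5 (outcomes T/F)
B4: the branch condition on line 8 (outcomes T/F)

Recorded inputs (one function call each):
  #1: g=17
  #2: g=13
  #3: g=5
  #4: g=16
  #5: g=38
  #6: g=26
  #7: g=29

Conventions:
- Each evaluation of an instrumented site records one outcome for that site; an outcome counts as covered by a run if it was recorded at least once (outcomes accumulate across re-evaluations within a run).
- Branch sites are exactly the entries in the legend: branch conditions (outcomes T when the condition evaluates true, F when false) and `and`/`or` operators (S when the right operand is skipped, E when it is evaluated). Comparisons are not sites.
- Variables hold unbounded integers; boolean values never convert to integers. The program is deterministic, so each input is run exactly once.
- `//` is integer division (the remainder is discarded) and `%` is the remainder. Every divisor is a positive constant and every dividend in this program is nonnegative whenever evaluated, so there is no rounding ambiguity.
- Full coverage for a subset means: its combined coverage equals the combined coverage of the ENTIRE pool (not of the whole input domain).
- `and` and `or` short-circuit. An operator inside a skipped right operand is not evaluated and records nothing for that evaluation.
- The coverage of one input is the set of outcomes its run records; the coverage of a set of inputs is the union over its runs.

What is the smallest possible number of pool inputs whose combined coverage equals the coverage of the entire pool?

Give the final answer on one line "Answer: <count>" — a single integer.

#1 (g=17) -> B2->E, B1->T, B3->T; covered: B1=T, B2=E, B3=T
#2 (g=13) -> B2->E, B1->T, B3->T; covered: B1=T, B2=E, B3=T
#3 (g=5) -> B2->S, B1->T, B3->F, B4->F; covered: B1=T, B2=S, B3=F, B4=F
#4 (g=16) -> B2->E, B1->F, B3->T; covered: B1=F, B2=E, B3=T
#5 (g=38) -> B2->E, B1->T, B3->T; covered: B1=T, B2=E, B3=T
#6 (g=26) -> B2->E, B1->F, B3->T; covered: B1=F, B2=E, B3=T
#7 (g=29) -> B2->E, B1->T, B3->T; covered: B1=T, B2=E, B3=T
union over all inputs: B1=T, B1=F, B2=S, B2=E, B3=T, B3=F, B4=F (7 outcomes)
size 1 is not enough: best union over all size-1 subsets is 4/7
the canonical winner is {3, 4}: size 2, full 7-outcome coverage, earliest index list among size-2 covers

Answer: 2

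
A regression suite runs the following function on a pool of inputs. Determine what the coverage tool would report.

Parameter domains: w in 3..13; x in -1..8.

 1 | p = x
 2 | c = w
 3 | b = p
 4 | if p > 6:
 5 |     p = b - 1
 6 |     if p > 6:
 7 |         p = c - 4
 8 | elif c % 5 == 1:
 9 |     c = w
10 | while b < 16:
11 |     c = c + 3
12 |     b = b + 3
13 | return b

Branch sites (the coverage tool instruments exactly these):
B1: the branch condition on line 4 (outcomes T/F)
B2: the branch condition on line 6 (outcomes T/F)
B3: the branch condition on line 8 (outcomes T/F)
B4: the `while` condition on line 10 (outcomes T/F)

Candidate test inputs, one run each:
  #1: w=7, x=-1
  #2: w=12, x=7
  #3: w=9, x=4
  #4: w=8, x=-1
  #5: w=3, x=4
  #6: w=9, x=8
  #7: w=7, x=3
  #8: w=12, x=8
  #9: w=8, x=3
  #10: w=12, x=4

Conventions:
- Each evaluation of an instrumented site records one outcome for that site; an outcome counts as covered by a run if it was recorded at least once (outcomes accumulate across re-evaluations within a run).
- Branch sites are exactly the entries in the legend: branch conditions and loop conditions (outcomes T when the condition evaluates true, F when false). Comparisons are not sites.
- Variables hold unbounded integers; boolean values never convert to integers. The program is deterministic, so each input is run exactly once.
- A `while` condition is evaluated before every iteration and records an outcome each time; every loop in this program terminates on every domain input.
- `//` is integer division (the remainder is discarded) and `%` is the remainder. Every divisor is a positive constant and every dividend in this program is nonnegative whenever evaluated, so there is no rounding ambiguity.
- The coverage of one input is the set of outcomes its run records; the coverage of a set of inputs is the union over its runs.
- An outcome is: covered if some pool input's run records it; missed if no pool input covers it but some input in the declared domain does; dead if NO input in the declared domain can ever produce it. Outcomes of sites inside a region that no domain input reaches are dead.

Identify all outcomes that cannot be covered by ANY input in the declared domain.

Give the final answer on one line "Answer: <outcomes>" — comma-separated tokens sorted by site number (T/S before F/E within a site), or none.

checking every outcome against all 110 domain inputs:
  reachable outcomes have witnesses, e.g. B1=T (e.g. w=3, x=7), B1=F (e.g. w=3, x=-1), B2=T (e.g. w=3, x=8), B2=F (e.g. w=3, x=7)

Answer: none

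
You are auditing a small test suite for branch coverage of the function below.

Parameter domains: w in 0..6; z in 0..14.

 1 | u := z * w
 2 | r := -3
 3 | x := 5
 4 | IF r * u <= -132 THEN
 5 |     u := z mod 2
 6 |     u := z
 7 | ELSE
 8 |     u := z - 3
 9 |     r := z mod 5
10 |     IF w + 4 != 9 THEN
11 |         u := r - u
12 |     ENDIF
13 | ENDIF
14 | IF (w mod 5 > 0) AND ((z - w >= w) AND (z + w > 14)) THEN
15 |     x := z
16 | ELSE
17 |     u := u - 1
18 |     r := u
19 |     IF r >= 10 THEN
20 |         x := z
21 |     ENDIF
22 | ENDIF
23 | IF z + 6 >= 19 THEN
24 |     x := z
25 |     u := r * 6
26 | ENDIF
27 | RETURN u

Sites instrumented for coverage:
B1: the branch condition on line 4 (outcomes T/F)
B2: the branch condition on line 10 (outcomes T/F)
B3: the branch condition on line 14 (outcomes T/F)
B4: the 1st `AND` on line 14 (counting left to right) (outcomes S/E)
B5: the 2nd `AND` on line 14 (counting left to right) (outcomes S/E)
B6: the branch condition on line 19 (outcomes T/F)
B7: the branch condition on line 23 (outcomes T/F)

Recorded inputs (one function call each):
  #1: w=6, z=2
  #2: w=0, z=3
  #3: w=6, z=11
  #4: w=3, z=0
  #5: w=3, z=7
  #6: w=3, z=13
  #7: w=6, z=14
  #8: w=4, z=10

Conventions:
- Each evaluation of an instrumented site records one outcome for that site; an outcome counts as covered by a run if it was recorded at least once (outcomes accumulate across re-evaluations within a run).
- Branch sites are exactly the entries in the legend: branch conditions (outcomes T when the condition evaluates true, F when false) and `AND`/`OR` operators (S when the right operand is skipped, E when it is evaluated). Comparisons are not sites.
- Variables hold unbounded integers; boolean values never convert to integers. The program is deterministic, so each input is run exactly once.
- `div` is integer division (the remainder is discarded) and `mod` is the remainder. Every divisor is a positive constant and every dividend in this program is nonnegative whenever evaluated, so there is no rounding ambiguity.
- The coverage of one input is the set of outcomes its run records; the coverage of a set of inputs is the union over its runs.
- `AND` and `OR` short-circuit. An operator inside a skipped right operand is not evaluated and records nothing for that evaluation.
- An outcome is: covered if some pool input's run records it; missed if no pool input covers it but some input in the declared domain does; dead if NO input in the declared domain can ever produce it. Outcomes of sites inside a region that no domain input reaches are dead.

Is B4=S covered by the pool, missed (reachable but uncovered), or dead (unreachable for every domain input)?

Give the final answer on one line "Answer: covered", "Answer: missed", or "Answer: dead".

B4=S is recorded by pool input(s) 2 -> covered

Answer: covered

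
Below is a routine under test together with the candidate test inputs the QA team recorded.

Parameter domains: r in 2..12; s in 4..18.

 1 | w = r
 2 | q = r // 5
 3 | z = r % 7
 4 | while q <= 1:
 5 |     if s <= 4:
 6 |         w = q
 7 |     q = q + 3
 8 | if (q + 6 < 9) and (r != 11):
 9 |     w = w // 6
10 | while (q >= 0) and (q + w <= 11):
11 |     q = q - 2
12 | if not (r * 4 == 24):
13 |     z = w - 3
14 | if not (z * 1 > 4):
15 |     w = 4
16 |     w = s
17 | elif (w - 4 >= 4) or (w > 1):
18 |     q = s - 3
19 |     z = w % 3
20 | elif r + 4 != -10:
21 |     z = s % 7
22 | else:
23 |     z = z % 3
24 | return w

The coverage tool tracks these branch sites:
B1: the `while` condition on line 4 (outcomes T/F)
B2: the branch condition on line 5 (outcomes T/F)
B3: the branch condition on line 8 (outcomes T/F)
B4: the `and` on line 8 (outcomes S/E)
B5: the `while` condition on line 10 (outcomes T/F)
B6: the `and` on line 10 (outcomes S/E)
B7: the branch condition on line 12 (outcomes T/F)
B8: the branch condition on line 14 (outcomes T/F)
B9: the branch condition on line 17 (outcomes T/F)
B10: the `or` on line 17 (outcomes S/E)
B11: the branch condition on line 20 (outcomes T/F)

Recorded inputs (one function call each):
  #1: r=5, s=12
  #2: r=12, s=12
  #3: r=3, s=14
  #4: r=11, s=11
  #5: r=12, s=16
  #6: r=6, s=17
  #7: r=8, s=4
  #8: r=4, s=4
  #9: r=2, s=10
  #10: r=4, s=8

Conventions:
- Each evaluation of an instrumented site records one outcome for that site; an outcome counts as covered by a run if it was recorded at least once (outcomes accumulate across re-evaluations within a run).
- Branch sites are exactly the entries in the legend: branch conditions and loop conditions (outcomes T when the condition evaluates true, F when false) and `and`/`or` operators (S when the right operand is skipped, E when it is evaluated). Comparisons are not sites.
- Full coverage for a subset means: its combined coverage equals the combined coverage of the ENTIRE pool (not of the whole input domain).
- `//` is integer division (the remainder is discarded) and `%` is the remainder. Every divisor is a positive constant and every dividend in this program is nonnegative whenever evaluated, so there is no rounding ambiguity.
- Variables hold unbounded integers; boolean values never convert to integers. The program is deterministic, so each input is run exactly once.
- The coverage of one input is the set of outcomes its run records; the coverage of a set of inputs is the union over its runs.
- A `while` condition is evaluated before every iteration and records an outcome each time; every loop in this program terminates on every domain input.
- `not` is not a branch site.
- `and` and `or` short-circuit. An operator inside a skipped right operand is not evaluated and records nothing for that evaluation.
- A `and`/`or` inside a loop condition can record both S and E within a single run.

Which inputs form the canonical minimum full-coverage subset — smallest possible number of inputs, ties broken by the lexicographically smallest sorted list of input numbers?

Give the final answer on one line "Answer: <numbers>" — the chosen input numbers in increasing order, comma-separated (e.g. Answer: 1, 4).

input #1 (r=5, s=12): events B1->T, B2->F, B1->F, B4->S, B3->F, B6->E, B5->T, B6->E, B5->T, B6->E, B5->T, B6->S, B5->F, B7->T, ...; covers B1=T, B1=F, B2=F, B3=F, B4=S, B5=T, B5=F, B6=S, B6=E, B7=T, B8=T
input #2 (r=12, s=12): events B1->F, B4->E, B3->T, B6->E, B5->T, B6->E, B5->T, B6->S, B5->F, B7->T, B8->T; covers B1=F, B3=T, B4=E, B5=T, B5=F, B6=S, B6=E, B7=T, B8=T
input #3 (r=3, s=14): events B1->T, B2->F, B1->F, B4->S, B3->F, B6->E, B5->T, B6->E, B5->T, B6->S, B5->F, B7->T, B8->T; covers B1=T, B1=F, B2=F, B3=F, B4=S, B5=T, B5=F, B6=S, B6=E, B7=T, B8=T
input #4 (r=11, s=11): events B1->F, B4->E, B3->F, B6->E, B5->F, B7->T, B8->F, B10->S, B9->T; covers B1=F, B3=F, B4=E, B5=F, B6=E, B7=T, B8=F, B9=T, B10=S
input #5 (r=12, s=16): events B1->F, B4->E, B3->T, B6->E, B5->T, B6->E, B5->T, B6->S, B5->F, B7->T, B8->T; covers B1=F, B3=T, B4=E, B5=T, B5=F, B6=S, B6=E, B7=T, B8=T
input #6 (r=6, s=17): events B1->T, B2->F, B1->F, B4->S, B3->F, B6->E, B5->T, B6->E, B5->T, B6->E, B5->T, B6->S, B5->F, B7->F, ...; covers B1=T, B1=F, B2=F, B3=F, B4=S, B5=T, B5=F, B6=S, B6=E, B7=F, B8=F, B9=T, B10=E
input #7 (r=8, s=4): events B1->T, B2->T, B1->F, B4->S, B3->F, B6->E, B5->T, B6->E, B5->T, B6->E, B5->T, B6->S, B5->F, B7->T, ...; covers B1=T, B1=F, B2=T, B3=F, B4=S, B5=T, B5=F, B6=S, B6=E, B7=T, B8=T
input #8 (r=4, s=4): events B1->T, B2->T, B1->F, B4->S, B3->F, B6->E, B5->T, B6->E, B5->T, B6->S, B5->F, B7->T, B8->T; covers B1=T, B1=F, B2=T, B3=F, B4=S, B5=T, B5=F, B6=S, B6=E, B7=T, B8=T
input #9 (r=2, s=10): events B1->T, B2->F, B1->F, B4->S, B3->F, B6->E, B5->T, B6->E, B5->T, B6->S, B5->F, B7->T, B8->T; covers B1=T, B1=F, B2=F, B3=F, B4=S, B5=T, B5=F, B6=S, B6=E, B7=T, B8=T
input #10 (r=4, s=8): events B1->T, B2->F, B1->F, B4->S, B3->F, B6->E, B5->T, B6->E, B5->T, B6->S, B5->F, B7->T, B8->T; covers B1=T, B1=F, B2=F, B3=F, B4=S, B5=T, B5=F, B6=S, B6=E, B7=T, B8=T
union over all inputs: B1=T, B1=F, B2=T, B2=F, B3=T, B3=F, B4=S, B4=E, B5=T, B5=F, B6=S, B6=E, B7=T, B7=F, B8=T, B8=F, B9=T, B10=S, B10=E (19 outcomes)
checked all size-1 subsets: none covers 19 outcomes (max 13/19)
checked all size-2 subsets: none covers 19 outcomes (max 17/19)
checked all size-3 subsets: none covers 19 outcomes (max 18/19)
the canonical winner is {2, 4, 6, 7}: size 4, full 19-outcome coverage, earliest index list among size-4 covers

Answer: 2, 4, 6, 7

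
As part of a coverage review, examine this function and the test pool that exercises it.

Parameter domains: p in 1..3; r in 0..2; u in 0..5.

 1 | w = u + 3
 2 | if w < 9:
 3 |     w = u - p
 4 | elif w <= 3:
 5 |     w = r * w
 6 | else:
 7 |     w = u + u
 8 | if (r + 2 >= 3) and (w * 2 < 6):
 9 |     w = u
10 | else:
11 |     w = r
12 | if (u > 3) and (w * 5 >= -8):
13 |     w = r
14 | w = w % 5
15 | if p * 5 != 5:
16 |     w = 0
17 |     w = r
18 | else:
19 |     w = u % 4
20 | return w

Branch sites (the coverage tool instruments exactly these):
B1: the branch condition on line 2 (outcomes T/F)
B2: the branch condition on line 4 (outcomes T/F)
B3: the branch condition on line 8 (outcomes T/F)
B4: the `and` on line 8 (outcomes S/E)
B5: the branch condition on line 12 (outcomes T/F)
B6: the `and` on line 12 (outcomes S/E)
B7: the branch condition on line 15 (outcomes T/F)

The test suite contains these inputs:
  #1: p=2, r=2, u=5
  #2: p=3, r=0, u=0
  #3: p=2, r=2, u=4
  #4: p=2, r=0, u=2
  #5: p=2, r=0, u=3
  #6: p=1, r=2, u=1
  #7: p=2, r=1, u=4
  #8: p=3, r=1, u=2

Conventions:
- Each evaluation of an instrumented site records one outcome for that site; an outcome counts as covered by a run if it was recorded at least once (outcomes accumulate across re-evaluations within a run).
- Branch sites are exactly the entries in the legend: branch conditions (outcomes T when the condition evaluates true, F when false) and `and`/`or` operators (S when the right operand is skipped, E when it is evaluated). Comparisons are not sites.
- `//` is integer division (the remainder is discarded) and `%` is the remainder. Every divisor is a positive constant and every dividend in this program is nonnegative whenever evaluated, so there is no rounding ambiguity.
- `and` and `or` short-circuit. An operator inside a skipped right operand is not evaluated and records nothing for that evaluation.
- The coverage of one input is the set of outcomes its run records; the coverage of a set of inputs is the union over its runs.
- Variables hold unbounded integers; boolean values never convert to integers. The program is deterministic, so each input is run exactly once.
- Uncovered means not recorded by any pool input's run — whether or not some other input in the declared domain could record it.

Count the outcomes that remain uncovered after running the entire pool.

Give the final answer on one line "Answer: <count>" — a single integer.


#1 (p=2, r=2, u=5) -> B1->T, B4->E, B3->F, B6->E, B5->T, B7->T; covered: B1=T, B3=F, B4=E, B5=T, B6=E, B7=T
#2 (p=3, r=0, u=0) -> B1->T, B4->S, B3->F, B6->S, B5->F, B7->T; covered: B1=T, B3=F, B4=S, B5=F, B6=S, B7=T
#3 (p=2, r=2, u=4) -> B1->T, B4->E, B3->T, B6->E, B5->T, B7->T; covered: B1=T, B3=T, B4=E, B5=T, B6=E, B7=T
#4 (p=2, r=0, u=2) -> B1->T, B4->S, B3->F, B6->S, B5->F, B7->T; covered: B1=T, B3=F, B4=S, B5=F, B6=S, B7=T
#5 (p=2, r=0, u=3) -> B1->T, B4->S, B3->F, B6->S, B5->F, B7->T; covered: B1=T, B3=F, B4=S, B5=F, B6=S, B7=T
#6 (p=1, r=2, u=1) -> B1->T, B4->E, B3->T, B6->S, B5->F, B7->F; covered: B1=T, B3=T, B4=E, B5=F, B6=S, B7=F
#7 (p=2, r=1, u=4) -> B1->T, B4->E, B3->T, B6->E, B5->T, B7->T; covered: B1=T, B3=T, B4=E, B5=T, B6=E, B7=T
#8 (p=3, r=1, u=2) -> B1->T, B4->E, B3->T, B6->S, B5->F, B7->T; covered: B1=T, B3=T, B4=E, B5=F, B6=S, B7=T
union over the pool: B1=T, B3=T, B3=F, B4=S, B4=E, B5=T, B5=F, B6=S, B6=E, B7=T, B7=F
uncovered (3 of 14): B1=F, B2=T, B2=F
Answer: 3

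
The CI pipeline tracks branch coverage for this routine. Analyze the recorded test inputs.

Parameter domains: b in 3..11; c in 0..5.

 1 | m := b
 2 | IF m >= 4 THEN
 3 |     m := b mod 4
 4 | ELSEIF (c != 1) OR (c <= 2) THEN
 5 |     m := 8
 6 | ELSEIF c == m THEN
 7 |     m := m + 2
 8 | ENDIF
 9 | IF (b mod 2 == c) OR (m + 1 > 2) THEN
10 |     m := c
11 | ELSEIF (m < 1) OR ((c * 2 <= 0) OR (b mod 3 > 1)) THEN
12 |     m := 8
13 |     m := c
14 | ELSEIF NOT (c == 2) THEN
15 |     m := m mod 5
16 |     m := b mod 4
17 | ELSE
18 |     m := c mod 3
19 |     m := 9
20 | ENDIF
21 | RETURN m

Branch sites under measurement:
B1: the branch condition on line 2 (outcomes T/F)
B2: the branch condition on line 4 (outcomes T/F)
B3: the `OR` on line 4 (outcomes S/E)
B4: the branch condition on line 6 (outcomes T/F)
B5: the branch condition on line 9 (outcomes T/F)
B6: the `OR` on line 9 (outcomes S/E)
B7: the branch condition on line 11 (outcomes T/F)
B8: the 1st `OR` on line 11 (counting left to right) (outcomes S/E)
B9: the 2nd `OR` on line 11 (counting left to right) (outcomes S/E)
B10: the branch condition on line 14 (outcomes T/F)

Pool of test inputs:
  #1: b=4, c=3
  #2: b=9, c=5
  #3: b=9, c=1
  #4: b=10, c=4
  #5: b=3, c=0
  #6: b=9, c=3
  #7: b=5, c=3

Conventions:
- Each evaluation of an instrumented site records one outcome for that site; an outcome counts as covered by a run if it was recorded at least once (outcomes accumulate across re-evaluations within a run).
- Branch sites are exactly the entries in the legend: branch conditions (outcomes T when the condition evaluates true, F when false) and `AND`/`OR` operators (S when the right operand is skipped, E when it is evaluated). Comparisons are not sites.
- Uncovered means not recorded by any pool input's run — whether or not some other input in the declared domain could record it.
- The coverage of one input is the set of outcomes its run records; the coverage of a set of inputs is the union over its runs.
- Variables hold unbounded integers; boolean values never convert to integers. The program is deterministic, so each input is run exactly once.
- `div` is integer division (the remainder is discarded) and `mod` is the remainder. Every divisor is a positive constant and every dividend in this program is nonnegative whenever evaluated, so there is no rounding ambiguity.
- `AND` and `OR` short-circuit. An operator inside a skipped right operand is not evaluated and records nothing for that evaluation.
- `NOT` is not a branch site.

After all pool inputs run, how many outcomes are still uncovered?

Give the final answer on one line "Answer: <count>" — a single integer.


#1 (b=4, c=3) -> B1->T, B6->E, B5->F, B8->S, B7->T; covered: B1=T, B5=F, B6=E, B7=T, B8=S
#2 (b=9, c=5) -> B1->T, B6->E, B5->F, B8->E, B9->E, B7->F, B10->T; covered: B1=T, B5=F, B6=E, B7=F, B8=E, B9=E, B10=T
#3 (b=9, c=1) -> B1->T, B6->S, B5->T; covered: B1=T, B5=T, B6=S
#4 (b=10, c=4) -> B1->T, B6->E, B5->T; covered: B1=T, B5=T, B6=E
#5 (b=3, c=0) -> B1->F, B3->S, B2->T, B6->E, B5->T; covered: B1=F, B2=T, B3=S, B5=T, B6=E
#6 (b=9, c=3) -> B1->T, B6->E, B5->F, B8->E, B9->E, B7->F, B10->T; covered: B1=T, B5=F, B6=E, B7=F, B8=E, B9=E, B10=T
#7 (b=5, c=3) -> B1->T, B6->E, B5->F, B8->E, B9->E, B7->T; covered: B1=T, B5=F, B6=E, B7=T, B8=E, B9=E
union over the pool: B1=T, B1=F, B2=T, B3=S, B5=T, B5=F, B6=S, B6=E, B7=T, B7=F, B8=S, B8=E, B9=E, B10=T
uncovered (6 of 20): B2=F, B3=E, B4=T, B4=F, B9=S, B10=F
Answer: 6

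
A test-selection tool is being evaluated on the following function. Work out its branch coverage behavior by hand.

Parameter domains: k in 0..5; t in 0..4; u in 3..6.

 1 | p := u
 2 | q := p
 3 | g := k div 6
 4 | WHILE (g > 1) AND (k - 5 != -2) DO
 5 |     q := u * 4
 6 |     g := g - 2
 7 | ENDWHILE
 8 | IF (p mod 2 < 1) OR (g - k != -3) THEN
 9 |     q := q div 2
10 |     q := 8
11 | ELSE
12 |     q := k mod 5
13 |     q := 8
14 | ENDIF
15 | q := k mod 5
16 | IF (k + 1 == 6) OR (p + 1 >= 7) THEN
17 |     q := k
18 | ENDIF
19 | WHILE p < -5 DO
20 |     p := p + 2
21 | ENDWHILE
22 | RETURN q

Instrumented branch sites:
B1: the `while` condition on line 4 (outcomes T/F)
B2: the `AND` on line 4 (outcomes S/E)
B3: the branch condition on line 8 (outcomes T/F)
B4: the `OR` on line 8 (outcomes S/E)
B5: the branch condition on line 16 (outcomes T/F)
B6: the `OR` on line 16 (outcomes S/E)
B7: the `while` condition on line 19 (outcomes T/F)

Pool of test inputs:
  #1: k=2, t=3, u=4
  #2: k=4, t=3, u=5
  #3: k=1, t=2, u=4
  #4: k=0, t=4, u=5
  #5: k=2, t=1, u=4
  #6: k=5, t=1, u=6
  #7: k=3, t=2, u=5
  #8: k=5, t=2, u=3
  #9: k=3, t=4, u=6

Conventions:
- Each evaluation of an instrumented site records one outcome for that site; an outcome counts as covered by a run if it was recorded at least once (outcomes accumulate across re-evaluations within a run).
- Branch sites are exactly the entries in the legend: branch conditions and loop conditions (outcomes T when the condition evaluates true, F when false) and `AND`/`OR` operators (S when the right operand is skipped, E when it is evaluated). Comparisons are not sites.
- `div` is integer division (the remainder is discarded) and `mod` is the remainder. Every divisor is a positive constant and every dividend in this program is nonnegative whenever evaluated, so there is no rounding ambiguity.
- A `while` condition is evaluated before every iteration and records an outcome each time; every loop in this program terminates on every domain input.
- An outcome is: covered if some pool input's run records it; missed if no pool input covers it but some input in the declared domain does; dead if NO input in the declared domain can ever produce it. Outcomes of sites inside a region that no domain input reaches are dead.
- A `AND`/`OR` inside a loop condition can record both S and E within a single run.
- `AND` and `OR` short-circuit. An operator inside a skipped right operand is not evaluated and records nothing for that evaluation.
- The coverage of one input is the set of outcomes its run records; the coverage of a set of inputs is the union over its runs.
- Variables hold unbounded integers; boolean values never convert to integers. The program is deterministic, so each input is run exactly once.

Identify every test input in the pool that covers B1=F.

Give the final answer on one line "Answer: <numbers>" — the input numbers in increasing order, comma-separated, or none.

input #1 (k=2, t=3, u=4): covers B1=F
input #2 (k=4, t=3, u=5): covers B1=F
input #3 (k=1, t=2, u=4): covers B1=F
input #4 (k=0, t=4, u=5): covers B1=F
input #5 (k=2, t=1, u=4): covers B1=F
input #6 (k=5, t=1, u=6): covers B1=F
input #7 (k=3, t=2, u=5): covers B1=F
input #8 (k=5, t=2, u=3): covers B1=F
input #9 (k=3, t=4, u=6): covers B1=F

Answer: 1, 2, 3, 4, 5, 6, 7, 8, 9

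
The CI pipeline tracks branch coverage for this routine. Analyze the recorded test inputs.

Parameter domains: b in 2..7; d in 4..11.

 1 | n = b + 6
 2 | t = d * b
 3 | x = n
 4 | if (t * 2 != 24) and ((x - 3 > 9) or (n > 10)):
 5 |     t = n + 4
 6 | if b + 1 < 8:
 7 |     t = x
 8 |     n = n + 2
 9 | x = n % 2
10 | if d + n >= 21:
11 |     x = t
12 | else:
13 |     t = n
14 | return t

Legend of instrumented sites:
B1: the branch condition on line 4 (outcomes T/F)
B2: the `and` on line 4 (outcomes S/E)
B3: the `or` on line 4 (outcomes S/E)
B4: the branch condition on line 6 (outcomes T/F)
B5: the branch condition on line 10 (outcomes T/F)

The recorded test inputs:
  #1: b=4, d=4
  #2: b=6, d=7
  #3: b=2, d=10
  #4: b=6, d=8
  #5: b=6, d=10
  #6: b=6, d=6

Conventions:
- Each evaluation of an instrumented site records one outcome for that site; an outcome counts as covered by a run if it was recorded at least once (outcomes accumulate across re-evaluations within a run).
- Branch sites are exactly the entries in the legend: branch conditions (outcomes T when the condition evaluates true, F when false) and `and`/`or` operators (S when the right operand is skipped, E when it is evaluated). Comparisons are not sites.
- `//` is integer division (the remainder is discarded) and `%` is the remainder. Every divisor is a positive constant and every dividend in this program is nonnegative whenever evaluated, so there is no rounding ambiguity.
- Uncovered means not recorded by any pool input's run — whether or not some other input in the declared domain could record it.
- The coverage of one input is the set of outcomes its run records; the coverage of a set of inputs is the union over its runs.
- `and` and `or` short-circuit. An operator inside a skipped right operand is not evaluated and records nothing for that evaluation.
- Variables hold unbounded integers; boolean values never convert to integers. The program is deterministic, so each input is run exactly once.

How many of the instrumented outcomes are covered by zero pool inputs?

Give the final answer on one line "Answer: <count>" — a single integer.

#1 (b=4, d=4) -> B2->E, B3->E, B1->F, B4->T, B5->F; covered: B1=F, B2=E, B3=E, B4=T, B5=F
#2 (b=6, d=7) -> B2->E, B3->E, B1->T, B4->T, B5->T; covered: B1=T, B2=E, B3=E, B4=T, B5=T
#3 (b=2, d=10) -> B2->E, B3->E, B1->F, B4->T, B5->F; covered: B1=F, B2=E, B3=E, B4=T, B5=F
#4 (b=6, d=8) -> B2->E, B3->E, B1->T, B4->T, B5->T; covered: B1=T, B2=E, B3=E, B4=T, B5=T
#5 (b=6, d=10) -> B2->E, B3->E, B1->T, B4->T, B5->T; covered: B1=T, B2=E, B3=E, B4=T, B5=T
#6 (b=6, d=6) -> B2->E, B3->E, B1->T, B4->T, B5->F; covered: B1=T, B2=E, B3=E, B4=T, B5=F
union over the pool: B1=T, B1=F, B2=E, B3=E, B4=T, B5=T, B5=F
uncovered (3 of 10): B2=S, B3=S, B4=F

Answer: 3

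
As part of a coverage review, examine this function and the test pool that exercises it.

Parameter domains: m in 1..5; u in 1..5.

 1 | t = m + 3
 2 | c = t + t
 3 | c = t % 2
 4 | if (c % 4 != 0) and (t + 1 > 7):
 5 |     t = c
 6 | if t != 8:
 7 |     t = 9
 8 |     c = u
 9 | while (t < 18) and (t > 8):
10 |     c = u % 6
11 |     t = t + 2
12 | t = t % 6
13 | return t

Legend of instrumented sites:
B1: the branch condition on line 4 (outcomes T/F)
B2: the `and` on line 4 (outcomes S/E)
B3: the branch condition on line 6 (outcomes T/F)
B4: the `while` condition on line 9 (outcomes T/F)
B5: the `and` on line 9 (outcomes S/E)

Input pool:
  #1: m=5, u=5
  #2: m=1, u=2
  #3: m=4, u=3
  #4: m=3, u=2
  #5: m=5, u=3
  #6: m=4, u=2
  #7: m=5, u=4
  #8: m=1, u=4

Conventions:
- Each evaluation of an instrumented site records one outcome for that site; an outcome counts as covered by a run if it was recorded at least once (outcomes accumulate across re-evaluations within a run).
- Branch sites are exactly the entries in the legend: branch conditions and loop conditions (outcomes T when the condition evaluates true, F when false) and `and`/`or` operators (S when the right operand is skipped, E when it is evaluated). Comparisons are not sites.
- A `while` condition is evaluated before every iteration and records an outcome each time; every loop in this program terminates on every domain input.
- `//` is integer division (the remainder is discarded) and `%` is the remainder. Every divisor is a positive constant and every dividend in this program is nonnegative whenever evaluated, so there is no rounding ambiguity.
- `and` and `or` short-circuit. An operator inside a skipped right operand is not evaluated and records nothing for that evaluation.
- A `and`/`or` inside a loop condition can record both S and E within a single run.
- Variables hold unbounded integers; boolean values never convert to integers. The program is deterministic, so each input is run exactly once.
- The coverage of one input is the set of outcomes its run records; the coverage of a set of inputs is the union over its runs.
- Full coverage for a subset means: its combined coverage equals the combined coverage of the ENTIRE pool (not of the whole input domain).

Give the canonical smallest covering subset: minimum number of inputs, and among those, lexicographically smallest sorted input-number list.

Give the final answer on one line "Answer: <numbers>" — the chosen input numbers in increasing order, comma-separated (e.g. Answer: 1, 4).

test 1 (m=5, u=5) hits B1=F, B2=S, B3=F, B4=F, B5=E
test 2 (m=1, u=2) hits B1=F, B2=S, B3=T, B4=T, B4=F, B5=S, B5=E
test 3 (m=4, u=3) hits B1=T, B2=E, B3=T, B4=T, B4=F, B5=S, B5=E
test 4 (m=3, u=2) hits B1=F, B2=S, B3=T, B4=T, B4=F, B5=S, B5=E
test 5 (m=5, u=3) hits B1=F, B2=S, B3=F, B4=F, B5=E
test 6 (m=4, u=2) hits B1=T, B2=E, B3=T, B4=T, B4=F, B5=S, B5=E
test 7 (m=5, u=4) hits B1=F, B2=S, B3=F, B4=F, B5=E
test 8 (m=1, u=4) hits B1=F, B2=S, B3=T, B4=T, B4=F, B5=S, B5=E
pool-wide coverage (10 outcomes): B1=T, B1=F, B2=S, B2=E, B3=T, B3=F, B4=T, B4=F, B5=S, B5=E
no size-1 subset reaches all 10 outcomes (best union: 7/10)
size 2: inputs {1, 3} cover all 10 outcomes, and no lexicographically smaller subset of this size does

Answer: 1, 3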